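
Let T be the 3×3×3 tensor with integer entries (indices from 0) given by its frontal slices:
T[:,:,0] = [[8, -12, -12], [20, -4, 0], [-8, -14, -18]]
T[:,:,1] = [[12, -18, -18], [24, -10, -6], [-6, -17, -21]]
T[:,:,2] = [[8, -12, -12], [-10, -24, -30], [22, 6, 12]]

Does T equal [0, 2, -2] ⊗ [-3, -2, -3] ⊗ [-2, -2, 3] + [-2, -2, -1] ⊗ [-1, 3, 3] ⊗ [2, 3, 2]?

Reconstruct entry (0,0,0) from the claimed factors: Σₗ aₗ[0]bₗ[0]cₗ[0] = (0)·(-3)·(-2) + (-2)·(-1)·(2) = 4, but T[0,0,0] = 8. The claim is false.

No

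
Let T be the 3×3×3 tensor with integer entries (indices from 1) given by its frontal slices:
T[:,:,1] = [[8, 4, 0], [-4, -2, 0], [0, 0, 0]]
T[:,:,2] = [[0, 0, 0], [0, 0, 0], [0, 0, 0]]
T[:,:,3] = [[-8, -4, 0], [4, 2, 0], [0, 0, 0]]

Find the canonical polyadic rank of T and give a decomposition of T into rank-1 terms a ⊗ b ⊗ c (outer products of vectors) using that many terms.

rank(T) = 1

Lower bound: T ≠ 0 (e.g. T[1,1,1] = 8), so rank(T) ≥ 1.
Upper bound: if T = a ⊗ b ⊗ c then every fibre of T is a multiple of the corresponding factor, so read the factors off the fibres through the nonzero entry T[1,1,1] = 8.
The mode-1 fibre T[:,1,1] = [8, -4, 0] gives a = [2, -1, 0] (primitive direction); the mode-2 fibre T[1,:,1] = [8, 4, 0] gives b = [2, 1, 0]; then c[k] = T[1,1,k] / (a[1]·b[1]) = [8, 0, -8] / 4 = [2, 0, -2].
Expanding [2, -1, 0] ⊗ [2, 1, 0] ⊗ [2, 0, -2] reproduces all 27 entries of T, so T = [2, -1, 0] ⊗ [2, 1, 0] ⊗ [2, 0, -2] and rank(T) ≤ 1.
These bounds meet, so rank(T) = 1.
Check entry T[2,2,2] = 0: (-1)·(1)·(0) = 0.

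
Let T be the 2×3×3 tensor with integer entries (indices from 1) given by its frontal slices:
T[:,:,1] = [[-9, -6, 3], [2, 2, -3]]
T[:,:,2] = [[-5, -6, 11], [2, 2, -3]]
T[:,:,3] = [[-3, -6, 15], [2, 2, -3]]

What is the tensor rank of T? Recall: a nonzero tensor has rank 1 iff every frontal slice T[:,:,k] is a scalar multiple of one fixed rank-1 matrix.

2

Lower bound: the mode-2 unfolding of T (rows indexed by j, columns by (i,k) = (1,1), (1,2), (1,3), (2,1), (2,2), (2,3)) is [[-9, -5, -3, 2, 2, 2], [-6, -6, -6, 2, 2, 2], [3, 11, 15, -3, -3, -3]].
There the 2×2 minor on rows j ∈ {1, 2}, columns (i,k) ∈ {(1,1), (1,2)} is det [[-9, -5], [-6, -6]] = 24 ≠ 0, so this unfolding has rank ≥ 2; CP rank is at least every unfolding rank, so rank(T) ≥ 2. (This is only a lower bound: in general the CP rank may exceed every unfolding rank, so we still need to exhibit 2 rank-1 terms summing to T.)
Upper bound — finding two terms. Write S_k = T[:,:,k] for the frontal slices: S₁ = [[-9, -6, 3], [2, 2, -3]], S₂ = [[-5, -6, 11], [2, 2, -3]], S₃ = [[-3, -6, 15], [2, 2, -3]].
If T = a₁ ⊗ b₁ ⊗ c₁ + a₂ ⊗ b₂ ⊗ c₂ then each S_k = c₁[k]·a₁b₁ᵀ + c₂[k]·a₂b₂ᵀ. S₁ and S₂ are linearly independent, so a₁b₁ᵀ and a₂b₂ᵀ must span the same plane of matrices: they are the rank-1 matrices of the form x·S₁ + y·S₂.
The 2×2 minor of x·S₁ + y·S₂ on rows {1,2}, columns {1,2} is −6·x² − 4·xy + 2·y² = (-2)·(3·x − y)(x + y), vanishing at (x:y) = (1:3) and (1:-1).
M₁ = S₁ + 3·S₂ = [[-24, -24, 36], [8, 8, -12]] = (-4)·[3, -1][2, 2, -3]ᵀ and M₂ = S₁ − S₂ = [[-4, 0, -8], [0, 0, 0]] = (-4)·[1, 0][1, 0, 2]ᵀ, so take a₁ = [3, -1], b₁ = [2, 2, -3], a₂ = [1, 0], b₂ = [1, 0, 2].
Each slice is an integer combination of E₁ = a₁b₁ᵀ and E₂ = a₂b₂ᵀ: S₁ = −E₁ − 3·E₂, S₂ = −E₁ + E₂, S₃ = −E₁ + 3·E₂; reading off coefficients, c₁ = [-1, -1, -1] and c₂ = [-3, 1, 3].
Hence T = [3, -1] ⊗ [2, 2, -3] ⊗ [-1, -1, -1] + [1, 0] ⊗ [1, 0, 2] ⊗ [-3, 1, 3], so rank(T) ≤ 2.
These bounds meet, so rank(T) = 2.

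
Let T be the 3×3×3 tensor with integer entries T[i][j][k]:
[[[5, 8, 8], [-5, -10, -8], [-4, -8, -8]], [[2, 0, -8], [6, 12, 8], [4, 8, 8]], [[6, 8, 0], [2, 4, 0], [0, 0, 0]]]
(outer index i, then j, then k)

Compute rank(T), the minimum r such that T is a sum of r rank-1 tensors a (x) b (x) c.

3

Lower bound: the mode-3 unfolding of T (rows indexed by k, columns by (i,j) = (0,0), (0,1), (0,2), (1,0), (1,1), (1,2), (2,0), (2,1), (2,2)) is [[5, -5, -4, 2, 6, 4, 6, 2, 0], [8, -10, -8, 0, 12, 8, 8, 4, 0], [8, -8, -8, -8, 8, 8, 0, 0, 0]].
There the 3×3 minor on rows k ∈ {0, 1, 2}, columns (i,j) ∈ {(0,0), (0,1), (0,2)} is det [[5, -5, -4], [8, -10, -8], [8, -8, -8]] = 16 ≠ 0, so this unfolding has rank ≥ 3; CP rank is at least every unfolding rank, so rank(T) ≥ 3. (This is only a lower bound: in general the CP rank may exceed every unfolding rank, so we still need to exhibit 3 rank-1 terms summing to T.)
Upper bound: T is a sum of 3 rank-1 terms, T = [1, -2, -2] (x) [1, 1, 0] (x) [-1, -2, 0] + [1, -1, 0] (x) [1, -1, -1] (x) [4, 8, 8] + [1, 2, 2] (x) [1, 0, 0] (x) [2, 2, 0] (written with every a and b primitive with positive leading entry and the scale carried by c; CP decompositions are not unique, and this one is verified by expanding entrywise), so rank(T) ≤ 3.
These bounds meet, so rank(T) = 3.
Check entry T[1,2,1] = 8: (-2)·(0)·(-2) + (-1)·(-1)·(8) + (2)·(0)·(2) = 8.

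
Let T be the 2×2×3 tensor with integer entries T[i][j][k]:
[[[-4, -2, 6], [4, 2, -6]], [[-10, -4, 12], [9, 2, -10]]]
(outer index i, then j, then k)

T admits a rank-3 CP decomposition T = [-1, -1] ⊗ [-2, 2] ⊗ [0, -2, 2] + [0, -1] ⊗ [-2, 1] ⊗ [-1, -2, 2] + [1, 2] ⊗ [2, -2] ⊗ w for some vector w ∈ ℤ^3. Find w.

w = [-2, 1, 1]

Subtract the known terms from T to get the rank-1 residual R = [1, 2] ⊗ [2, -2] ⊗ w, so R[i,j,k] = a[i]·b[j]·w[k]. Pick indices with nonzero a[0]·b[0] = (1)·(2) = 2. Only the fibre through (0,0,·) is needed: R[0,0,:] = T[0,0,:] − Σₗ aₗ[0]bₗ[0]cₗ = [-4, -2, 6] − (-1)·(-2)·[0, -2, 2] − (0)·(-2)·[-1, -2, 2] = [-4, 2, 2]. Then w[k] = R[0,0,k] / 2 for each k, giving w = [-4, 2, 2] / 2 = [-2, 1, 1].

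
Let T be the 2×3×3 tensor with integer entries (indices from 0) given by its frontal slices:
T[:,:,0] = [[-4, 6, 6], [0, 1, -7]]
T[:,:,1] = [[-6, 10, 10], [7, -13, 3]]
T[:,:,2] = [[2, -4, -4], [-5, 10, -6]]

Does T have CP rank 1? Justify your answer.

The mode-2 unfolding of T (rows indexed by j, columns by (i,k) = (0,0), (0,1), (0,2), (1,0), (1,1), (1,2)) is [[-4, -6, 2, 0, 7, -5], [6, 10, -4, 1, -13, 10], [6, 10, -4, -7, 3, -6]].
There the 3×3 minor on rows j ∈ {0, 1, 2}, columns (i,k) ∈ {(0,0), (0,1), (1,0)} is det [[-4, -6, 0], [6, 10, 1], [6, 10, -7]] = 32 ≠ 0, so this unfolding has rank ≥ 3; CP rank is at least every unfolding rank, so rank(T) ≥ 3.
In particular rank(T) ≥ 3 > 1, so T is not rank-1.

No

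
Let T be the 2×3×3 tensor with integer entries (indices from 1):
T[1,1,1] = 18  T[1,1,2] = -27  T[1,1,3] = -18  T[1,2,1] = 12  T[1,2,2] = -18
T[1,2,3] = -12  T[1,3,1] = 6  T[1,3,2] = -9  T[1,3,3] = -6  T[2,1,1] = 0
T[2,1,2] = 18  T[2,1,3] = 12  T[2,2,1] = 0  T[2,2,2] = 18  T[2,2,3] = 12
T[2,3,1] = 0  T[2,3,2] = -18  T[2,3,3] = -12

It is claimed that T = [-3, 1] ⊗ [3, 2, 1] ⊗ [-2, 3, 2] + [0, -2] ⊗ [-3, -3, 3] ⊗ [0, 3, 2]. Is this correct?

No

Reconstruct entry (2,1,1) from the claimed factors: Σₗ aₗ[2]bₗ[1]cₗ[1] = (1)·(3)·(-2) + (-2)·(-3)·(0) = -6, but T[2,1,1] = 0. The claim is false.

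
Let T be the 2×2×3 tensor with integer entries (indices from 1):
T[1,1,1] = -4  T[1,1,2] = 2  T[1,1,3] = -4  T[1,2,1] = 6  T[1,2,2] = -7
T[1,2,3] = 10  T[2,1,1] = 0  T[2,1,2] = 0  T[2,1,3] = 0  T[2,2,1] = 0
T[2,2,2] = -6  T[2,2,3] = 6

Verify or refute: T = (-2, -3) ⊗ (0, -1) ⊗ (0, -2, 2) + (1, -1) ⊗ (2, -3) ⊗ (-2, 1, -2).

No

Reconstruct entry (2,1,1) from the claimed factors: Σₗ aₗ[2]bₗ[1]cₗ[1] = (-3)·(0)·(0) + (-1)·(2)·(-2) = 4, but T[2,1,1] = 0. The claim is false.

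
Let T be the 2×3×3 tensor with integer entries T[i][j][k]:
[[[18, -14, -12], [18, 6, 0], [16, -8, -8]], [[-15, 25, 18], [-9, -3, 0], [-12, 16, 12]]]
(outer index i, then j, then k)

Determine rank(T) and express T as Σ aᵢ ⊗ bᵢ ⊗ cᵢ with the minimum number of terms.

Lower bound: in the mode-1 unfolding of T (rows indexed by i, columns by (j,k)) the 2×2 minor on rows i ∈ {0, 1}, columns (j,k) ∈ {(0,0), (0,1)} is det [[18, -14], [-15, 25]] = 240 ≠ 0, so that unfolding has rank ≥ 2 and hence rank(T) ≥ 2 (CP rank is at least every unfolding rank, though it can be larger).
Upper bound: with S_k = T[:,:,k], the two rank-1 terms a₁b₁ᵀ, a₂b₂ᵀ are the rank-1 members of the pencil x·S₀ + y·S₁.
The 2×2 minor of x·S₀ + y·S₁ on rows {0,1}, columns {0,1} is 108·x² − 288·xy − 108·y² = 36·(x − 3·y)(3·x + y), vanishing at (x:y) = (3:1) and (1:-3).
M₁ = 3·S₀ + S₁ = [[40, 60, 40], [-20, -30, -20]] = 10·(2, -1)(2, 3, 2)ᵀ and M₂ = S₀ − 3·S₁ = [[60, 0, 40], [-90, 0, -60]] = 10·(2, -3)(3, 0, 2)ᵀ, so take a₁ = (2, -1), b₁ = (2, 3, 2), a₂ = (2, -3), b₂ = (3, 0, 2).
Each slice is an integer combination of E₁ = a₁b₁ᵀ and E₂ = a₂b₂ᵀ: S₀ = 3·E₁ + E₂, S₁ = E₁ − 3·E₂, S₂ = −2·E₂; reading off coefficients, c₁ = (3, 1, 0) and c₂ = (1, -3, -2).
Hence T = (2, -1) ⊗ (2, 3, 2) ⊗ (3, 1, 0) + (2, -3) ⊗ (3, 0, 2) ⊗ (1, -3, -2), so rank(T) ≤ 2.
These bounds meet, so rank(T) = 2.

rank(T) = 2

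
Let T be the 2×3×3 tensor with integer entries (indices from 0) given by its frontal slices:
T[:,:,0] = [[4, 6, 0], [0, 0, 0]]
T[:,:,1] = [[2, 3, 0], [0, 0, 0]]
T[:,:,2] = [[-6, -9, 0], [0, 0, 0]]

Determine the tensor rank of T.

Lower bound: T ≠ 0 (e.g. T[0,0,0] = 4), so rank(T) ≥ 1.
Upper bound: if T = a ⊗ b ⊗ c then every fibre of T is a multiple of the corresponding factor, so read the factors off the fibres through the nonzero entry T[0,0,0] = 4.
The mode-1 fibre T[:,0,0] = [4, 0] gives a = (1, 0) (primitive direction); the mode-2 fibre T[0,:,0] = [4, 6, 0] gives b = (2, 3, 0); then c[k] = T[0,0,k] / (a[0]·b[0]) = [4, 2, -6] / 2 = (2, 1, -3).
Expanding (1, 0) ⊗ (2, 3, 0) ⊗ (2, 1, -3) reproduces all 18 entries of T, so T = (1, 0) ⊗ (2, 3, 0) ⊗ (2, 1, -3) and rank(T) ≤ 1.
These bounds meet, so rank(T) = 1.

1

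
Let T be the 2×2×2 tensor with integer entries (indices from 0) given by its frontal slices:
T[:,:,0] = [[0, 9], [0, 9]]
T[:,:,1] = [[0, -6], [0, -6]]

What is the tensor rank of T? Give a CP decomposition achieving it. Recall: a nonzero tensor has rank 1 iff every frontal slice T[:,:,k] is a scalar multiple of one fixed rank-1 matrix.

Lower bound: T ≠ 0 (e.g. T[0,1,0] = 9), so rank(T) ≥ 1.
Upper bound: if T = a ⊗ b ⊗ c then every fibre of T is a multiple of the corresponding factor, so read the factors off the fibres through the nonzero entry T[0,1,0] = 9.
The mode-1 fibre T[:,1,0] = [9, 9] gives a = (1, 1) (primitive direction); the mode-2 fibre T[0,:,0] = [0, 9] gives b = (0, 1); then c[k] = T[0,1,k] / (a[0]·b[1]) = [9, -6] / 1 = (9, -6).
Expanding (1, 1) ⊗ (0, 1) ⊗ (9, -6) reproduces all 8 entries of T, so T = (1, 1) ⊗ (0, 1) ⊗ (9, -6) and rank(T) ≤ 1.
These bounds meet, so rank(T) = 1.

rank(T) = 1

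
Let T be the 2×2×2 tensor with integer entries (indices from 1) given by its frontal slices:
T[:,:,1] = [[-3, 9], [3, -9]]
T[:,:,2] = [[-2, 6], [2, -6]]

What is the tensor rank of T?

1

Lower bound: T ≠ 0 (e.g. T[1,1,1] = -3), so rank(T) ≥ 1.
Upper bound: if T = a ⊗ b ⊗ c then every fibre of T is a multiple of the corresponding factor, so read the factors off the fibres through the nonzero entry T[1,1,1] = -3.
The mode-1 fibre T[:,1,1] = [-3, 3] gives a = [1, -1] (primitive direction); the mode-2 fibre T[1,:,1] = [-3, 9] gives b = [1, -3]; then c[k] = T[1,1,k] / (a[1]·b[1]) = [-3, -2] / 1 = [-3, -2].
Expanding [1, -1] ⊗ [1, -3] ⊗ [-3, -2] reproduces all 8 entries of T, so T = [1, -1] ⊗ [1, -3] ⊗ [-3, -2] and rank(T) ≤ 1.
These bounds meet, so rank(T) = 1.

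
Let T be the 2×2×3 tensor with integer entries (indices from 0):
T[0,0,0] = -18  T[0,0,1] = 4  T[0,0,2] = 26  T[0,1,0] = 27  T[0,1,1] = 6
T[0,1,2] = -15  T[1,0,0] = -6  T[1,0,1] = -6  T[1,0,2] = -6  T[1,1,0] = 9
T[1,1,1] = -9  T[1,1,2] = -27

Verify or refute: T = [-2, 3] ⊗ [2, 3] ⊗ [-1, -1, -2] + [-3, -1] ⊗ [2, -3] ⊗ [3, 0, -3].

No

Reconstruct entry (0,0,0) from the claimed factors: Σₗ aₗ[0]bₗ[0]cₗ[0] = (-2)·(2)·(-1) + (-3)·(2)·(3) = -14, but T[0,0,0] = -18. The claim is false.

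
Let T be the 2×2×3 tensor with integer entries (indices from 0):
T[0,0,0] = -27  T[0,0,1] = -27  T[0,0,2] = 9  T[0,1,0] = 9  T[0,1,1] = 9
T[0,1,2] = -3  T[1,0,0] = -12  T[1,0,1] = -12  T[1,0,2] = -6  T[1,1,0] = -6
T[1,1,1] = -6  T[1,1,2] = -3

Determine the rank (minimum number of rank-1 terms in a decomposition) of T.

2

Lower bound: the mode-3 unfolding of T (rows indexed by k, columns by (i,j) = (0,0), (0,1), (1,0), (1,1)) is [[-27, 9, -12, -6], [-27, 9, -12, -6], [9, -3, -6, -3]].
There the 2×2 minor on rows k ∈ {0, 2}, columns (i,j) ∈ {(0,0), (1,0)} is det [[-27, -12], [9, -6]] = 270 ≠ 0, so this unfolding has rank ≥ 2; CP rank is at least every unfolding rank, so rank(T) ≥ 2. (Unfolding ranks only ever bound the CP rank from below — rank(T) can be strictly larger than all of them — so the matching upper bound has to come from an explicit 2-term decomposition.)
Upper bound — finding two terms. Write S_k = T[:,:,k] for the frontal slices: S₀ = [[-27, 9], [-12, -6]], S₁ = [[-27, 9], [-12, -6]], S₂ = [[9, -3], [-6, -3]].
If T = a₁ ⊗ b₁ ⊗ c₁ + a₂ ⊗ b₂ ⊗ c₂ then each S_k = c₁[k]·a₁b₁ᵀ + c₂[k]·a₂b₂ᵀ. S₀ and S₂ are linearly independent, so a₁b₁ᵀ and a₂b₂ᵀ must span the same plane of matrices: they are the rank-1 matrices of the form x·S₀ + y·S₂.
det(x·S₀ + y·S₂) is 270·x² + 45·xy − 45·y² = 45·(3·x − y)(2·x + y), vanishing at (x:y) = (1:3) and (1:-2).
M₁ = S₀ + 3·S₂ = [[0, 0], [-30, -15]] = (-15)·[0, 1][2, 1]ᵀ and M₂ = S₀ − 2·S₂ = [[-45, 15], [0, 0]] = (-15)·[1, 0][3, -1]ᵀ, so take a₁ = [0, 1], b₁ = [2, 1], a₂ = [1, 0], b₂ = [3, -1].
Each slice is an integer combination of E₁ = a₁b₁ᵀ and E₂ = a₂b₂ᵀ: S₀ = −6·E₁ − 9·E₂, S₁ = −6·E₁ − 9·E₂, S₂ = −3·E₁ + 3·E₂; reading off coefficients, c₁ = [-6, -6, -3] and c₂ = [-9, -9, 3].
Hence T = [0, 1] ⊗ [2, 1] ⊗ [-6, -6, -3] + [1, 0] ⊗ [3, -1] ⊗ [-9, -9, 3], so rank(T) ≤ 2.
These bounds meet, so rank(T) = 2.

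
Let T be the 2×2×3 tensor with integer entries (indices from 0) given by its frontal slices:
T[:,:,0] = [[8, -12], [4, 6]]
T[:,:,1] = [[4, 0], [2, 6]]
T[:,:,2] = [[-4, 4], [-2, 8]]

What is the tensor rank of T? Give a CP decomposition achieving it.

rank(T) = 3

Lower bound: the mode-3 unfolding of T (rows indexed by k, columns by (i,j) = (0,0), (0,1), (1,0), (1,1)) is [[8, -12, 4, 6], [4, 0, 2, 6], [-4, 4, -2, 8]].
There the 3×3 minor on rows k ∈ {0, 1, 2}, columns (i,j) ∈ {(0,0), (0,1), (1,1)} is det [[8, -12, 6], [4, 0, 6], [-4, 4, 8]] = 576 ≠ 0, so this unfolding has rank ≥ 3; CP rank is at least every unfolding rank, so rank(T) ≥ 3. (This is only a lower bound: in general the CP rank may exceed every unfolding rank, so we still need to exhibit 3 rank-1 terms summing to T.)
Upper bound: T is a sum of 3 rank-1 terms, T = [1, -1] ⊗ [0, 1] ⊗ [-8, -4, -4] + [2, 1] ⊗ [1, -2] ⊗ [2, 0, -2] + [2, 1] ⊗ [1, 1] ⊗ [2, 2, 0] (written with every a and b primitive with positive leading entry and the scale carried by c; CP decompositions are not unique, and this one is verified by expanding entrywise), so rank(T) ≤ 3.
These bounds meet, so rank(T) = 3.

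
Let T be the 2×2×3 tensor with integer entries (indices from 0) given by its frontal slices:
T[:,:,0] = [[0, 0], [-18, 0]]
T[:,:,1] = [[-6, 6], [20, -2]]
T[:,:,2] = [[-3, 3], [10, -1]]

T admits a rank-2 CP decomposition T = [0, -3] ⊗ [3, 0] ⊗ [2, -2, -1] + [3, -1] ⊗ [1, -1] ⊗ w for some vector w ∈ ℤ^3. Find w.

w = [0, -2, -1]

Subtract the known terms from T to get the rank-1 residual R = [3, -1] ⊗ [1, -1] ⊗ w, so R[i,j,k] = a[i]·b[j]·w[k]. Pick indices with nonzero a[0]·b[0] = (3)·(1) = 3. Only the fibre through (0,0,·) is needed: R[0,0,:] = T[0,0,:] − Σₗ aₗ[0]bₗ[0]cₗ = [0, -6, -3] − (0)·(3)·[2, -2, -1] = [0, -6, -3]. Then w[k] = R[0,0,k] / 3 for each k, giving w = [0, -6, -3] / 3 = [0, -2, -1].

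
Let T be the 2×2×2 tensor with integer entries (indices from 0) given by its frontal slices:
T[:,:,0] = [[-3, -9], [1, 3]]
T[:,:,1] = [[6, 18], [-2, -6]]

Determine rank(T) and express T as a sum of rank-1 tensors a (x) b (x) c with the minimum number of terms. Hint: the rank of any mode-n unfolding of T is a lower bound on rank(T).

rank(T) = 1

Lower bound: T ≠ 0 (e.g. T[0,0,0] = -3), so rank(T) ≥ 1.
Upper bound: if T = a (x) b (x) c then every fibre of T is a multiple of the corresponding factor, so read the factors off the fibres through the nonzero entry T[0,0,0] = -3.
The mode-1 fibre T[:,0,0] = [-3, 1] gives a = [3, -1] (primitive direction); the mode-2 fibre T[0,:,0] = [-3, -9] gives b = [1, 3]; then c[k] = T[0,0,k] / (a[0]·b[0]) = [-3, 6] / 3 = [-1, 2].
Expanding [3, -1] (x) [1, 3] (x) [-1, 2] reproduces all 8 entries of T, so T = [3, -1] (x) [1, 3] (x) [-1, 2] and rank(T) ≤ 1.
These bounds meet, so rank(T) = 1.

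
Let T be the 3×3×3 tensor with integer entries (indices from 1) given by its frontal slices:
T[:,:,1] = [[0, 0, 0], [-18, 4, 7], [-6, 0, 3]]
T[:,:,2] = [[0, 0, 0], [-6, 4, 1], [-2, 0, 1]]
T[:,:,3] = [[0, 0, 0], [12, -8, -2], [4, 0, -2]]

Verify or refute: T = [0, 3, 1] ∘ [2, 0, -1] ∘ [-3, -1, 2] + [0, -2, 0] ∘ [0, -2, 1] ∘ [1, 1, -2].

Yes

Reconstruct entrywise from the claimed factors. For example, T[3,1,2] = -2 and Σₗ aₗ[3]bₗ[1]cₗ[2] = (1)·(2)·(-1) + (0)·(0)·(1) = -2; checking all 27 entries, every one matches. The claim holds.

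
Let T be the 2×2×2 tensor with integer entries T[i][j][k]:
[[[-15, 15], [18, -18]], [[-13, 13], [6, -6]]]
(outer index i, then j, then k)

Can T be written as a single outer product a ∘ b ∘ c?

No

The mode-1 unfolding of T (rows indexed by i, columns by (j,k) = (0,0), (0,1), (1,0), (1,1)) is [[-15, 15, 18, -18], [-13, 13, 6, -6]].
There the 2×2 minor on rows i ∈ {0, 1}, columns (j,k) ∈ {(0,0), (1,0)} is det [[-15, 18], [-13, 6]] = 144 ≠ 0, so this unfolding has rank ≥ 2; CP rank is at least every unfolding rank, so rank(T) ≥ 2.
In particular rank(T) ≥ 2 > 1, so T is not rank-1.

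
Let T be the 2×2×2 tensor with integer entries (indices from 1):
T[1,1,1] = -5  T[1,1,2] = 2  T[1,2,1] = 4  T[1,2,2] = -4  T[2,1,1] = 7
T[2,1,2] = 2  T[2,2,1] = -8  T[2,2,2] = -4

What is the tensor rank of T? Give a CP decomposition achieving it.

Lower bound: in the mode-3 unfolding of T (rows indexed by k, columns by (i,j)) the 2×2 minor on rows k ∈ {1, 2}, columns (i,j) ∈ {(1,1), (1,2)} is det [[-5, 4], [2, -4]] = 12 ≠ 0, so that unfolding has rank ≥ 2 and hence rank(T) ≥ 2 (CP rank is at least every unfolding rank, though it can be larger).
Upper bound: with S_k = T[:,:,k], the two rank-1 terms a₁b₁ᵀ, a₂b₂ᵀ are the rank-1 members of the pencil x·S₁ + y·S₂.
det(x·S₁ + y·S₂) is 12·x² + 24·xy = 12·(x + 2·y)(x), vanishing at (x:y) = (2:-1) and (0:1).
M₁ = 2·S₁ − S₂ = [[-12, 12], [12, -12]] = (-12)·(1, -1)(1, -1)ᵀ and M₂ = S₂ = [[2, -4], [2, -4]] = 2·(1, 1)(1, -2)ᵀ, so take a₁ = (1, -1), b₁ = (1, -1), a₂ = (1, 1), b₂ = (1, -2).
Each slice is an integer combination of E₁ = a₁b₁ᵀ and E₂ = a₂b₂ᵀ: S₁ = −6·E₁ + E₂, S₂ = 2·E₂; reading off coefficients, c₁ = (-6, 0) and c₂ = (1, 2).
Hence T = (1, -1) ⊗ (1, -1) ⊗ (-6, 0) + (1, 1) ⊗ (1, -2) ⊗ (1, 2), so rank(T) ≤ 2.
These bounds meet, so rank(T) = 2.

rank(T) = 2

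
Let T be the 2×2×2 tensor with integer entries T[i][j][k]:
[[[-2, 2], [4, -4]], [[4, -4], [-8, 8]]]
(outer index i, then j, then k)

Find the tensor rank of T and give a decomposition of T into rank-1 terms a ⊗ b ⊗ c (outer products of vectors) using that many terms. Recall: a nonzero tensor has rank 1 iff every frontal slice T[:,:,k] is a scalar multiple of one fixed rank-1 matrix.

Lower bound: T ≠ 0 (e.g. T[0,0,0] = -2), so rank(T) ≥ 1.
Upper bound: if T = a ⊗ b ⊗ c then every fibre of T is a multiple of the corresponding factor, so read the factors off the fibres through the nonzero entry T[0,0,0] = -2.
The mode-1 fibre T[:,0,0] = [-2, 4] gives a = [1, -2] (primitive direction); the mode-2 fibre T[0,:,0] = [-2, 4] gives b = [1, -2]; then c[k] = T[0,0,k] / (a[0]·b[0]) = [-2, 2] / 1 = [-2, 2].
Expanding [1, -2] ⊗ [1, -2] ⊗ [-2, 2] reproduces all 8 entries of T, so T = [1, -2] ⊗ [1, -2] ⊗ [-2, 2] and rank(T) ≤ 1.
These bounds meet, so rank(T) = 1.
Check entry T[0,1,1] = -4: (1)·(-2)·(2) = -4.

rank(T) = 1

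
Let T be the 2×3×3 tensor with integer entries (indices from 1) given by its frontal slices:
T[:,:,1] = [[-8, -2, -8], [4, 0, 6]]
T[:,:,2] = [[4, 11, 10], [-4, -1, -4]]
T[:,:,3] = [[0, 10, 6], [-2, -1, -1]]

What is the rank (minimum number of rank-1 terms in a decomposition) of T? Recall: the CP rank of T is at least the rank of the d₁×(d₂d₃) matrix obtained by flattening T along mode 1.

3

Lower bound: the mode-2 unfolding of T (rows indexed by j, columns by (i,k) = (1,1), (1,2), (1,3), (2,1), (2,2), (2,3)) is [[-8, 4, 0, 4, -4, -2], [-2, 11, 10, 0, -1, -1], [-8, 10, 6, 6, -4, -1]].
There the 3×3 minor on rows j ∈ {1, 2, 3}, columns (i,k) ∈ {(1,1), (1,2), (2,1)} is det [[-8, 4, 4], [-2, 11, 0], [-8, 10, 6]] = -208 ≠ 0, so this unfolding has rank ≥ 3; CP rank is at least every unfolding rank, so rank(T) ≥ 3. (Unfolding ranks only ever bound the CP rank from below — rank(T) can be strictly larger than all of them — so the matching upper bound has to come from an explicit 3-term decomposition.)
Upper bound: T is a sum of 3 rank-1 terms, T = [1, -1] ∘ [0, 1, -2] ∘ [2, -1, 0] + [1, 0] ∘ [1, -2, -1] ∘ [0, -4, -4] + [2, -1] ∘ [2, 1, 1] ∘ [-2, 2, 1] (written with every a and b primitive with positive leading entry and the scale carried by c; CP decompositions are not unique, and this one is verified by expanding entrywise), so rank(T) ≤ 3.
These bounds meet, so rank(T) = 3.
Check entry T[1,3,2] = 10: (1)·(-2)·(-1) + (1)·(-1)·(-4) + (2)·(1)·(2) = 10.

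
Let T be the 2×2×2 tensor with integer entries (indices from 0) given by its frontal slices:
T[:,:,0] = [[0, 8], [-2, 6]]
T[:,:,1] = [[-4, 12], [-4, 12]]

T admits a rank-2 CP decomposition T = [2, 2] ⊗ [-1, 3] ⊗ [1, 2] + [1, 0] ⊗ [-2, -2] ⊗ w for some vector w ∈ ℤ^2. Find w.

w = [-1, 0]

Subtract the known terms from T to get the rank-1 residual R = [1, 0] ⊗ [-2, -2] ⊗ w, so R[i,j,k] = a[i]·b[j]·w[k]. Pick indices with nonzero a[0]·b[0] = (1)·(-2) = -2. Only the fibre through (0,0,·) is needed: R[0,0,:] = T[0,0,:] − Σₗ aₗ[0]bₗ[0]cₗ = [0, -4] − (2)·(-1)·[1, 2] = [2, 0]. Then w[k] = R[0,0,k] / -2 for each k, giving w = [2, 0] / -2 = [-1, 0].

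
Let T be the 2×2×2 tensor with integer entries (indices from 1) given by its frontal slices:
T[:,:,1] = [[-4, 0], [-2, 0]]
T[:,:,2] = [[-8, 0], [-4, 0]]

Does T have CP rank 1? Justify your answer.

Yes

The mode-1 fibre T[:,1,1] = [-4, -2] gives a = (2, 1) (primitive direction); the mode-2 fibre T[1,:,1] = [-4, 0] gives b = (1, 0); then c[k] = T[1,1,k] / (a[1]·b[1]) = [-4, -8] / 2 = (-2, -4).
Expanding (2, 1) ⊗ (1, 0) ⊗ (-2, -4) reproduces all 8 entries of T, so T = (2, 1) ⊗ (1, 0) ⊗ (-2, -4) and rank(T) ≤ 1.
Equivalently every frontal slice T[:,:,k] is c[k] times the rank-1 matrix (2, 1) ⊗ (1, 0). So T has rank 1 (it is nonzero).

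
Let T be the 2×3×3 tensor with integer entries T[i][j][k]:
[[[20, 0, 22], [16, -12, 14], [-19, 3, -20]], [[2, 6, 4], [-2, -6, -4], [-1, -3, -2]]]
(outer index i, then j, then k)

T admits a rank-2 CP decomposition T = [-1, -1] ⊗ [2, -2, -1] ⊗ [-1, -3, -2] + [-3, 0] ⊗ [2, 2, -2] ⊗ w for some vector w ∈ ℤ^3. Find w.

w = [-3, 1, -3]

Subtract the known terms from T to get the rank-1 residual R = [-3, 0] ⊗ [2, 2, -2] ⊗ w, so R[i,j,k] = a[i]·b[j]·w[k]. Pick indices with nonzero a[0]·b[0] = (-3)·(2) = -6. Only the fibre through (0,0,·) is needed: R[0,0,:] = T[0,0,:] − Σₗ aₗ[0]bₗ[0]cₗ = [20, 0, 22] − (-1)·(2)·[-1, -3, -2] = [18, -6, 18]. Then w[k] = R[0,0,k] / -6 for each k, giving w = [18, -6, 18] / -6 = [-3, 1, -3].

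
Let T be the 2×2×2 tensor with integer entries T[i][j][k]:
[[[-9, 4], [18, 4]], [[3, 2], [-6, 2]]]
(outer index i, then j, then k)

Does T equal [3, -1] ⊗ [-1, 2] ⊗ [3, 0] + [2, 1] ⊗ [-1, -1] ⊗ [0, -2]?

Yes

Reconstruct entrywise from the claimed factors. For example, T[1,1,1] = 2 and Σₗ aₗ[1]bₗ[1]cₗ[1] = (-1)·(2)·(0) + (1)·(-1)·(-2) = 2; checking all 8 entries, every one matches. The claim holds.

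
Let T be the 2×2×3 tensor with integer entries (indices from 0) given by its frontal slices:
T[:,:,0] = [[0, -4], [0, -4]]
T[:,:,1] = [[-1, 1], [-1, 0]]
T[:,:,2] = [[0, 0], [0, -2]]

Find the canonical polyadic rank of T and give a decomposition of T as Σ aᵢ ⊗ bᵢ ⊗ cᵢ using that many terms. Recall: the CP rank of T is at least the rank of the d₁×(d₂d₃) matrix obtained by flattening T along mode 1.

rank(T) = 3

Lower bound: the mode-3 unfolding of T (rows indexed by k, columns by (i,j) = (0,0), (0,1), (1,0), (1,1)) is [[0, -4, 0, -4], [-1, 1, -1, 0], [0, 0, 0, -2]].
There the 3×3 minor on rows k ∈ {0, 1, 2}, columns (i,j) ∈ {(0,0), (0,1), (1,1)} is det [[0, -4, -4], [-1, 1, 0], [0, 0, -2]] = 8 ≠ 0, so this unfolding has rank ≥ 3; CP rank is at least every unfolding rank, so rank(T) ≥ 3. (Flattening ranks never certify an upper bound on CP rank; for that we must actually write T with 3 rank-1 terms.)
Upper bound: T is a sum of 3 rank-1 terms, T = [1, 0] ⊗ [0, 1] ⊗ [0, 1, 2] + [1, 1] ⊗ [1, -2] ⊗ [2, 0, 1] + [1, 1] ⊗ [1, 0] ⊗ [-2, -1, -1] (written with every a and b primitive with positive leading entry and the scale carried by c; CP decompositions are not unique, and this one is verified by expanding entrywise), so rank(T) ≤ 3.
These bounds meet, so rank(T) = 3.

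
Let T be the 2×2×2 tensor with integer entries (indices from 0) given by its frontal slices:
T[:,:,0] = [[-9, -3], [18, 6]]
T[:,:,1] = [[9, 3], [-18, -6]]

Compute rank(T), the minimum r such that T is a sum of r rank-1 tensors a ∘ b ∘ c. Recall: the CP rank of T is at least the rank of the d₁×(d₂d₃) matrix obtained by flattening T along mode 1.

1

Lower bound: T ≠ 0 (e.g. T[0,0,0] = -9), so rank(T) ≥ 1.
Upper bound: if T = a ∘ b ∘ c then every fibre of T is a multiple of the corresponding factor, so read the factors off the fibres through the nonzero entry T[0,0,0] = -9.
The mode-1 fibre T[:,0,0] = [-9, 18] gives a = [1, -2] (primitive direction); the mode-2 fibre T[0,:,0] = [-9, -3] gives b = [3, 1]; then c[k] = T[0,0,k] / (a[0]·b[0]) = [-9, 9] / 3 = [-3, 3].
Expanding [1, -2] ∘ [3, 1] ∘ [-3, 3] reproduces all 8 entries of T, so T = [1, -2] ∘ [3, 1] ∘ [-3, 3] and rank(T) ≤ 1.
These bounds meet, so rank(T) = 1.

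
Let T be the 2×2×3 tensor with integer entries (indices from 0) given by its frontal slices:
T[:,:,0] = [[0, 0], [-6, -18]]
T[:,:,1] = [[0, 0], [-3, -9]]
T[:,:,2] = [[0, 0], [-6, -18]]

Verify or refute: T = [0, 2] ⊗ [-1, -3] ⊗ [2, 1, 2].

No

Reconstruct entry (1,0,0) from the claimed factors: Σₗ aₗ[1]bₗ[0]cₗ[0] = (2)·(-1)·(2) = -4, but T[1,0,0] = -6. The claim is false.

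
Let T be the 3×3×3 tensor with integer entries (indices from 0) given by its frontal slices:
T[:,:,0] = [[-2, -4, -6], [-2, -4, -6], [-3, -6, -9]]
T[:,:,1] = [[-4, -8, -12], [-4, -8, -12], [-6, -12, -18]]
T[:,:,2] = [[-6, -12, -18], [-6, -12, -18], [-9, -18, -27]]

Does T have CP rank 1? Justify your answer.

Yes

If T = a ⊗ b ⊗ c then every fibre of T is a multiple of the corresponding factor, so read the factors off the fibres through the nonzero entry T[0,0,0] = -2.
The mode-1 fibre T[:,0,0] = [-2, -2, -3] gives a = [2, 2, 3] (primitive direction); the mode-2 fibre T[0,:,0] = [-2, -4, -6] gives b = [1, 2, 3]; then c[k] = T[0,0,k] / (a[0]·b[0]) = [-2, -4, -6] / 2 = [-1, -2, -3].
Expanding [2, 2, 3] ⊗ [1, 2, 3] ⊗ [-1, -2, -3] reproduces all 27 entries of T, so T = [2, 2, 3] ⊗ [1, 2, 3] ⊗ [-1, -2, -3] and rank(T) ≤ 1.
Equivalently every frontal slice T[:,:,k] is c[k] times the rank-1 matrix [2, 2, 3] ⊗ [1, 2, 3]. So T has rank 1 (it is nonzero).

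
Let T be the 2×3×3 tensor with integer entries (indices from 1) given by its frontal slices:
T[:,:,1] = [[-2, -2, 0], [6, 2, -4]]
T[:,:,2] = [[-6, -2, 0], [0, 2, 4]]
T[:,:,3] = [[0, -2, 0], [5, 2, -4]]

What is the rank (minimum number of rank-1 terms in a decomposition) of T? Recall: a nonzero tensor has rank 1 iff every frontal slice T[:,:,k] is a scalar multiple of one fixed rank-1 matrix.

Lower bound: the mode-3 unfolding of T (rows indexed by k, columns by (i,j) = (1,1), (1,2), (1,3), (2,1), (2,2), (2,3)) is [[-2, -2, 0, 6, 2, -4], [-6, -2, 0, 0, 2, 4], [0, -2, 0, 5, 2, -4]].
There the 3×3 minor on rows k ∈ {1, 2, 3}, columns (i,j) ∈ {(1,1), (1,2), (2,1)} is det [[-2, -2, 6], [-6, -2, 0], [0, -2, 5]] = 32 ≠ 0, so this unfolding has rank ≥ 3; CP rank is at least every unfolding rank, so rank(T) ≥ 3. (This is only a lower bound: in general the CP rank may exceed every unfolding rank, so we still need to exhibit 3 rank-1 terms summing to T.)
Upper bound: T is a sum of 3 rank-1 terms, T = (0, 1) (x) (1, 0, -1) (x) (4, -4, 4) + (1, -1) (x) (1, 1, 0) (x) (-2, -2, -2) + (2, -1) (x) (1, 0, 0) (x) (0, -2, 1) (written with every a and b primitive with positive leading entry and the scale carried by c; CP decompositions are not unique, and this one is verified by expanding entrywise), so rank(T) ≤ 3.
These bounds meet, so rank(T) = 3.

3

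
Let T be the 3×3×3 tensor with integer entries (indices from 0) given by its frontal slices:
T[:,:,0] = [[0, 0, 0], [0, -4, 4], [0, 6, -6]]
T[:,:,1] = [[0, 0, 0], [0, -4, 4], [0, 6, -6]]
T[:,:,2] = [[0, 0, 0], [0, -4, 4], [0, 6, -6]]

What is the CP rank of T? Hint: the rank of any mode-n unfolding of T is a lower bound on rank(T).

1

Lower bound: T ≠ 0 (e.g. T[1,1,0] = -4), so rank(T) ≥ 1.
Upper bound: if T = a (x) b (x) c then every fibre of T is a multiple of the corresponding factor, so read the factors off the fibres through the nonzero entry T[1,1,0] = -4.
The mode-1 fibre T[:,1,0] = [0, -4, 6] gives a = (0, 2, -3) (primitive direction); the mode-2 fibre T[1,:,0] = [0, -4, 4] gives b = (0, 1, -1); then c[k] = T[1,1,k] / (a[1]·b[1]) = [-4, -4, -4] / 2 = (-2, -2, -2).
Expanding (0, 2, -3) (x) (0, 1, -1) (x) (-2, -2, -2) reproduces all 27 entries of T, so T = (0, 2, -3) (x) (0, 1, -1) (x) (-2, -2, -2) and rank(T) ≤ 1.
These bounds meet, so rank(T) = 1.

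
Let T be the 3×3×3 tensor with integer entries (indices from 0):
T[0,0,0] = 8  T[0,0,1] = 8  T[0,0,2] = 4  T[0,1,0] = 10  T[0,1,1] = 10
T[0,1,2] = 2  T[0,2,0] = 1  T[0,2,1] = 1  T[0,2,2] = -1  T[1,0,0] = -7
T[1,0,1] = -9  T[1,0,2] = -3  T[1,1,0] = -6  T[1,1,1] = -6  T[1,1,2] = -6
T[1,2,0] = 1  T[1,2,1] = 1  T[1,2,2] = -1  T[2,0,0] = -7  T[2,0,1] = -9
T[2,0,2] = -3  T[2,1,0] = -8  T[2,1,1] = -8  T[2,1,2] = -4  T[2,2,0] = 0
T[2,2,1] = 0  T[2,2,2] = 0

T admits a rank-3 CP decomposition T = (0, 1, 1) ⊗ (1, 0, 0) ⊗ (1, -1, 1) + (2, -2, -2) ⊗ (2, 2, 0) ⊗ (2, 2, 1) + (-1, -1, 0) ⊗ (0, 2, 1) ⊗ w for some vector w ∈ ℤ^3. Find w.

Subtract the known terms from T to get the rank-1 residual R = (-1, -1, 0) ⊗ (0, 2, 1) ⊗ w, so R[i,j,k] = a[i]·b[j]·w[k]. Pick indices with nonzero a[0]·b[1] = (-1)·(2) = -2. Only the fibre through (0,1,·) is needed: R[0,1,:] = T[0,1,:] − Σₗ aₗ[0]bₗ[1]cₗ = [10, 10, 2] − (0)·(0)·(1, -1, 1) − (2)·(2)·(2, 2, 1) = [2, 2, -2]. Then w[k] = R[0,1,k] / -2 for each k, giving w = [2, 2, -2] / -2 = (-1, -1, 1).

w = (-1, -1, 1)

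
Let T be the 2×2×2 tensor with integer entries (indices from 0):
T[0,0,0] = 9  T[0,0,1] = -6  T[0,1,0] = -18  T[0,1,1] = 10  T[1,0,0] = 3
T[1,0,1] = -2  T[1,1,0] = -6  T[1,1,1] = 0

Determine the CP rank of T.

2

Lower bound: in the mode-3 unfolding of T (rows indexed by k, columns by (i,j)) the 2×2 minor on rows k ∈ {0, 1}, columns (i,j) ∈ {(0,0), (0,1)} is det [[9, -18], [-6, 10]] = -18 ≠ 0, so that unfolding has rank ≥ 2 and hence rank(T) ≥ 2 (CP rank is at least every unfolding rank, though it can be larger).
Upper bound: with S_k = T[:,:,k], the two rank-1 terms a₁b₁ᵀ, a₂b₂ᵀ are the rank-1 members of the pencil x·S₀ + y·S₁.
det(x·S₀ + y·S₁) is −30·xy + 20·y² = (-10)·(3·x − 2·y)(y), vanishing at (x:y) = (2:3) and (1:0).
M₁ = 2·S₀ + 3·S₁ = [[0, -6], [0, -12]] = (-6)·[1, 2][0, 1]ᵀ and M₂ = S₀ = [[9, -18], [3, -6]] = 3·[3, 1][1, -2]ᵀ, so take a₁ = [1, 2], b₁ = [0, 1], a₂ = [3, 1], b₂ = [1, -2].
Each slice is an integer combination of E₁ = a₁b₁ᵀ and E₂ = a₂b₂ᵀ: S₀ = 3·E₂, S₁ = −2·E₁ − 2·E₂; reading off coefficients, c₁ = [0, -2] and c₂ = [3, -2].
Hence T = [1, 2] ⊗ [0, 1] ⊗ [0, -2] + [3, 1] ⊗ [1, -2] ⊗ [3, -2], so rank(T) ≤ 2.
These bounds meet, so rank(T) = 2.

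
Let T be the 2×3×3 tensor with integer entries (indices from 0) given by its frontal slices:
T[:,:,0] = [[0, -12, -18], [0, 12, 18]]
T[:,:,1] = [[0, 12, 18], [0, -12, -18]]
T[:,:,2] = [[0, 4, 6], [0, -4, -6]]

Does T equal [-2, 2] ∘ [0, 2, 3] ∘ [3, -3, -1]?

Yes

Reconstruct entrywise from the claimed factors. For example, T[1,2,0] = 18 and Σₗ aₗ[1]bₗ[2]cₗ[0] = (2)·(3)·(3) = 18; checking all 18 entries, every one matches. The claim holds.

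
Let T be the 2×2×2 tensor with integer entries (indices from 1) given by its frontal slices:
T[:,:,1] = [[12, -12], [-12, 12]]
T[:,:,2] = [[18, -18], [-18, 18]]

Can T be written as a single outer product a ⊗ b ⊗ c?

Yes

If T = a ⊗ b ⊗ c then every fibre of T is a multiple of the corresponding factor, so read the factors off the fibres through the nonzero entry T[1,1,1] = 12.
The mode-1 fibre T[:,1,1] = [12, -12] gives a = [1, -1] (primitive direction); the mode-2 fibre T[1,:,1] = [12, -12] gives b = [1, -1]; then c[k] = T[1,1,k] / (a[1]·b[1]) = [12, 18] / 1 = [12, 18].
Expanding [1, -1] ⊗ [1, -1] ⊗ [12, 18] reproduces all 8 entries of T, so T = [1, -1] ⊗ [1, -1] ⊗ [12, 18] and rank(T) ≤ 1.
Equivalently every frontal slice T[:,:,k] is c[k] times the rank-1 matrix [1, -1] ⊗ [1, -1]. So T has rank 1 (it is nonzero).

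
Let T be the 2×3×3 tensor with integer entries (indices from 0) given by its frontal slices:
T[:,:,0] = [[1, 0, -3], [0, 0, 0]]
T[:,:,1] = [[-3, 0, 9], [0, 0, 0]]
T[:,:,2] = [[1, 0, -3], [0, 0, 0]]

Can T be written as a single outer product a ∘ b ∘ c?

Yes

The mode-1 fibre T[:,0,0] = [1, 0] gives a = (1, 0) (primitive direction); the mode-2 fibre T[0,:,0] = [1, 0, -3] gives b = (1, 0, -3); then c[k] = T[0,0,k] / (a[0]·b[0]) = [1, -3, 1] / 1 = (1, -3, 1).
Expanding (1, 0) ∘ (1, 0, -3) ∘ (1, -3, 1) reproduces all 18 entries of T, so T = (1, 0) ∘ (1, 0, -3) ∘ (1, -3, 1) and rank(T) ≤ 1.
Equivalently every frontal slice T[:,:,k] is c[k] times the rank-1 matrix (1, 0) ∘ (1, 0, -3). So T has rank 1 (it is nonzero).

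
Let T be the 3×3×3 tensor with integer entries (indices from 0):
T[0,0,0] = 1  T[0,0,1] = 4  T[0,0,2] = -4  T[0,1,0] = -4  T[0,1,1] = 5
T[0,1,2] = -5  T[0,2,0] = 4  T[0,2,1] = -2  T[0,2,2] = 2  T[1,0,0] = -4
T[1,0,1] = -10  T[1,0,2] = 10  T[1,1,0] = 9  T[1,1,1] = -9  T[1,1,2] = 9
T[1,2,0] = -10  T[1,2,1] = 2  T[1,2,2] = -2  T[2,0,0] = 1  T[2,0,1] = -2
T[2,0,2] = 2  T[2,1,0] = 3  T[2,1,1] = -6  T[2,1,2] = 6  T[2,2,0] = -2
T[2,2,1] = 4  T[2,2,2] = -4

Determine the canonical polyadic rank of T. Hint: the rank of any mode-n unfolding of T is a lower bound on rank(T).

Lower bound: the mode-2 unfolding of T (rows indexed by j, columns by (i,k) = (0,0), (0,1), (0,2), (1,0), (1,1), (1,2), (2,0), (2,1), (2,2)) is [[1, 4, -4, -4, -10, 10, 1, -2, 2], [-4, 5, -5, 9, -9, 9, 3, -6, 6], [4, -2, 2, -10, 2, -2, -2, 4, -4]].
There the 2×2 minor on rows j ∈ {0, 1}, columns (i,k) ∈ {(0,0), (0,1)} is det [[1, 4], [-4, 5]] = 21 ≠ 0, so this unfolding has rank ≥ 2; CP rank is at least every unfolding rank, so rank(T) ≥ 2. (Flattening ranks never certify an upper bound on CP rank; for that we must actually write T with 2 rank-1 terms.)
Upper bound — finding two terms. Write S_k = T[:,:,k] for the frontal slices: S₀ = [[1, -4, 4], [-4, 9, -10], [1, 3, -2]], S₁ = [[4, 5, -2], [-10, -9, 2], [-2, -6, 4]], S₂ = [[-4, -5, 2], [10, 9, -2], [2, 6, -4]].
If T = a₁ ⊗ b₁ ⊗ c₁ + a₂ ⊗ b₂ ⊗ c₂ then each S_k = c₁[k]·a₁b₁ᵀ + c₂[k]·a₂b₂ᵀ. S₀ and S₁ are linearly independent, so a₁b₁ᵀ and a₂b₂ᵀ must span the same plane of matrices: they are the rank-1 matrices of the form x·S₀ + y·S₁.
The 2×2 minor of x·S₀ + y·S₁ on rows {0,1}, columns {0,1} is −7·x² + 7·xy + 14·y² = (-7)·(x − 2·y)(x + y), vanishing at (x:y) = (2:1) and (1:-1).
M₁ = 2·S₀ + S₁ = [[6, -3, 6], [-18, 9, -18], [0, 0, 0]] = 3·[1, -3, 0][2, -1, 2]ᵀ and M₂ = S₀ − S₁ = [[-3, -9, 6], [6, 18, -12], [3, 9, -6]] = (-3)·[1, -2, -1][1, 3, -2]ᵀ, so take a₁ = [1, -3, 0], b₁ = [2, -1, 2], a₂ = [1, -2, -1], b₂ = [1, 3, -2].
Each slice is an integer combination of E₁ = a₁b₁ᵀ and E₂ = a₂b₂ᵀ: S₀ = E₁ − E₂, S₁ = E₁ + 2·E₂, S₂ = −E₁ − 2·E₂; reading off coefficients, c₁ = [1, 1, -1] and c₂ = [-1, 2, -2].
Hence T = [1, -3, 0] ⊗ [2, -1, 2] ⊗ [1, 1, -1] + [1, -2, -1] ⊗ [1, 3, -2] ⊗ [-1, 2, -2], so rank(T) ≤ 2.
These bounds meet, so rank(T) = 2.
Check entry T[2,1,1] = -6: (0)·(-1)·(1) + (-1)·(3)·(2) = -6.

2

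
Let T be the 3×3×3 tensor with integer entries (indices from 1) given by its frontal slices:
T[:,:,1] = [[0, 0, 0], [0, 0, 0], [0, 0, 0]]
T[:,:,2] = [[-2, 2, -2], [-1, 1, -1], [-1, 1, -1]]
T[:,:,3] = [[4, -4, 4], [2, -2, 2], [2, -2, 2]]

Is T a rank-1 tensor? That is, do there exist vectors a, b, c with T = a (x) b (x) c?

Yes

If T = a (x) b (x) c then every fibre of T is a multiple of the corresponding factor, so read the factors off the fibres through the nonzero entry T[1,1,2] = -2.
The mode-1 fibre T[:,1,2] = [-2, -1, -1] gives a = [2, 1, 1] (primitive direction); the mode-2 fibre T[1,:,2] = [-2, 2, -2] gives b = [1, -1, 1]; then c[k] = T[1,1,k] / (a[1]·b[1]) = [0, -2, 4] / 2 = [0, -1, 2].
Expanding [2, 1, 1] (x) [1, -1, 1] (x) [0, -1, 2] reproduces all 27 entries of T, so T = [2, 1, 1] (x) [1, -1, 1] (x) [0, -1, 2] and rank(T) ≤ 1.
Equivalently every frontal slice T[:,:,k] is c[k] times the rank-1 matrix [2, 1, 1] (x) [1, -1, 1]. So T has rank 1 (it is nonzero).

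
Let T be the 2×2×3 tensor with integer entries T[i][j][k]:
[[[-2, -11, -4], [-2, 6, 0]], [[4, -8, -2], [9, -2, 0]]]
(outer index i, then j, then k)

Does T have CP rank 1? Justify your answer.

The mode-3 unfolding of T (rows indexed by k, columns by (i,j) = (0,0), (0,1), (1,0), (1,1)) is [[-2, -2, 4, 9], [-11, 6, -8, -2], [-4, 0, -2, 0]].
There the 3×3 minor on rows k ∈ {0, 1, 2}, columns (i,j) ∈ {(0,0), (0,1), (1,0)} is det [[-2, -2, 4], [-11, 6, -8], [-4, 0, -2]] = 100 ≠ 0, so this unfolding has rank ≥ 3; CP rank is at least every unfolding rank, so rank(T) ≥ 3.
In particular rank(T) ≥ 3 > 1, so T is not rank-1.

No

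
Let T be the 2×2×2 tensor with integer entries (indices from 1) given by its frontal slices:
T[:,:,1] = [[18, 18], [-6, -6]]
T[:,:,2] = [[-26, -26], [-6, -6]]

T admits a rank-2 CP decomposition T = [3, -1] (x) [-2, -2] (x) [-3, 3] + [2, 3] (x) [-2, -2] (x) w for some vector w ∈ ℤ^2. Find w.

Subtract the known terms from T to get the rank-1 residual R = [2, 3] (x) [-2, -2] (x) w, so R[i,j,k] = a[i]·b[j]·w[k]. Pick indices with nonzero a[1]·b[1] = (2)·(-2) = -4. Only the fibre through (1,1,·) is needed: R[1,1,:] = T[1,1,:] − Σₗ aₗ[1]bₗ[1]cₗ = [18, -26] − (3)·(-2)·[-3, 3] = [0, -8]. Then w[k] = R[1,1,k] / -4 for each k, giving w = [0, -8] / -4 = [0, 2].

w = [0, 2]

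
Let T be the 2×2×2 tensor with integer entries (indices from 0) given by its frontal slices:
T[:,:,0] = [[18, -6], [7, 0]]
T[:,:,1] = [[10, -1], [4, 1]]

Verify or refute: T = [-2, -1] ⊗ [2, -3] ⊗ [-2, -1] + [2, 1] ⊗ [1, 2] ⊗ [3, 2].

No

Reconstruct entry (0,0,0) from the claimed factors: Σₗ aₗ[0]bₗ[0]cₗ[0] = (-2)·(2)·(-2) + (2)·(1)·(3) = 14, but T[0,0,0] = 18. The claim is false.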